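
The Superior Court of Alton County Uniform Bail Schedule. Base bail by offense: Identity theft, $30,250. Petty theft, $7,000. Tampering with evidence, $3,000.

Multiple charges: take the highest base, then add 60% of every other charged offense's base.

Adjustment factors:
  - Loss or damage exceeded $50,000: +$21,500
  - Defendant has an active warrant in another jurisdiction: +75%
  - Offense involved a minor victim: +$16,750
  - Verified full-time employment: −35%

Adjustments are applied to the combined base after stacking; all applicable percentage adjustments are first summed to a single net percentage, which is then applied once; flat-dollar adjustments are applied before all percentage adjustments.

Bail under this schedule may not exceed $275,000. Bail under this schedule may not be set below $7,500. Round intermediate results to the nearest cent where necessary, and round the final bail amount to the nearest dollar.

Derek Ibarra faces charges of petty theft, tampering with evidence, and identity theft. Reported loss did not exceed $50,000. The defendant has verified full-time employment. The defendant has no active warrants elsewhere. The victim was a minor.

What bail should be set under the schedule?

$34,450

Base amounts from the schedule: petty theft $7,000; tampering with evidence $3,000; identity theft $30,250.
Stacking rule: highest base plus 60% of each additional charge. Highest is identity theft at $30,250. Additional: $7,000 × 60% = $4,200; $3,000 × 60% = $1,800. Combined base = $30,250 + $6,000 = $36,250.
Offense involved a minor victim (+$16,750 flat): $36,250 + $16,750 = $53,000.
Verified full-time employment (−35%): $53,000 × 0.65 = $34,450.
$34,450 is within the $275,000 maximum.
$34,450 is at or above the $7,500 minimum.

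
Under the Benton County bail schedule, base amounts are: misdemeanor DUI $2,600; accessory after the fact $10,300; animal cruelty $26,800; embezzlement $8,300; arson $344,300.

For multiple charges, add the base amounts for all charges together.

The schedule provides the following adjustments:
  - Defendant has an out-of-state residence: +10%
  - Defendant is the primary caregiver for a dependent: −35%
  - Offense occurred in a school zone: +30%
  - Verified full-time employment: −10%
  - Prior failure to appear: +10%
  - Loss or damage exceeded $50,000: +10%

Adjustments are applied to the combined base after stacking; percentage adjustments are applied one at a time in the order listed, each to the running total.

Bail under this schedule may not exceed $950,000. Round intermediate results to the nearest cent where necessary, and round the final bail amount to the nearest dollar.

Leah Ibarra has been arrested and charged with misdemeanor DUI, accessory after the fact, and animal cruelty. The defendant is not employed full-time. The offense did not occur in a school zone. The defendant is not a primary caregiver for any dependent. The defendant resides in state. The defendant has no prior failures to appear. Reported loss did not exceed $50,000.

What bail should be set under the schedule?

$39,700

Base amounts from the schedule: misdemeanor DUI $2,600; accessory after the fact $10,300; animal cruelty $26,800.
Stacking rule: sum of all bases. $2,600 + $10,300 + $26,800 = $39,700.
No adjustment factors apply to this defendant.
$39,700 is within the $950,000 maximum.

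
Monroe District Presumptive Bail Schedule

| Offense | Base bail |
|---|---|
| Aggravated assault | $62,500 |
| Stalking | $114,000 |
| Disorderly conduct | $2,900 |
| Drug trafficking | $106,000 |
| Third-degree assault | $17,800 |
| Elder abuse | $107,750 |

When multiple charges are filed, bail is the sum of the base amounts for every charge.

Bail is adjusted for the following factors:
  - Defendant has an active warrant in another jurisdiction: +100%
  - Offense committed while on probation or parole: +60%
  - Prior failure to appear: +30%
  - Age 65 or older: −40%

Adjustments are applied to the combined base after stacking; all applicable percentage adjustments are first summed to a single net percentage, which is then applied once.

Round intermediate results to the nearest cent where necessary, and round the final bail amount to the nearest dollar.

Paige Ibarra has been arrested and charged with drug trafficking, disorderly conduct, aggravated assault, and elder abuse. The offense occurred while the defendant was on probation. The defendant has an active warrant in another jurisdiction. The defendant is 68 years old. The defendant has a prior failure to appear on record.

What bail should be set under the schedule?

$697,875

Base amounts from the schedule: drug trafficking $106,000; disorderly conduct $2,900; aggravated assault $62,500; elder abuse $107,750.
Stacking rule: sum of all bases. $106,000 + $2,900 + $62,500 + $107,750 = $279,150.
Net percentage adjustment: +100% +60% +30% −40% = +150%. $279,150 × 2.5 = $697,875.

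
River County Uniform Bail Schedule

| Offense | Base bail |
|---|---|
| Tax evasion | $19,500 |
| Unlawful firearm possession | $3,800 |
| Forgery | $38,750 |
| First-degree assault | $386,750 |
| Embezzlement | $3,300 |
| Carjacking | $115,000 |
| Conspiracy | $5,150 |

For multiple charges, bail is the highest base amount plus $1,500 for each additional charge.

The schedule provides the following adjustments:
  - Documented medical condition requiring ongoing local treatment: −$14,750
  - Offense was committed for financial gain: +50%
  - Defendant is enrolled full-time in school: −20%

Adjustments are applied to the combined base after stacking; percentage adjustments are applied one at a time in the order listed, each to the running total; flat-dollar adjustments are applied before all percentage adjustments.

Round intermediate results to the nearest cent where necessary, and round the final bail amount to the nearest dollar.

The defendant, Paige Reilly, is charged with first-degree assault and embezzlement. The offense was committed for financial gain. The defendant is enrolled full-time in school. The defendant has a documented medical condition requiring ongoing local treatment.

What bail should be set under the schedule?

Base amounts from the schedule: first-degree assault $386,750; embezzlement $3,300.
Stacking rule: highest base plus $1,500 per additional charge. Highest is first-degree assault at $386,750; 1 additional charge → +$1,500. Combined base = $388,250.
Documented medical condition requiring ongoing local treatment (−$14,750 flat): $388,250 − $14,750 = $373,500.
Offense was committed for financial gain (+50%): $373,500 × 1.5 = $560,250.
Defendant is enrolled full-time in school (−20%): $560,250 × 0.8 = $448,200.

$448,200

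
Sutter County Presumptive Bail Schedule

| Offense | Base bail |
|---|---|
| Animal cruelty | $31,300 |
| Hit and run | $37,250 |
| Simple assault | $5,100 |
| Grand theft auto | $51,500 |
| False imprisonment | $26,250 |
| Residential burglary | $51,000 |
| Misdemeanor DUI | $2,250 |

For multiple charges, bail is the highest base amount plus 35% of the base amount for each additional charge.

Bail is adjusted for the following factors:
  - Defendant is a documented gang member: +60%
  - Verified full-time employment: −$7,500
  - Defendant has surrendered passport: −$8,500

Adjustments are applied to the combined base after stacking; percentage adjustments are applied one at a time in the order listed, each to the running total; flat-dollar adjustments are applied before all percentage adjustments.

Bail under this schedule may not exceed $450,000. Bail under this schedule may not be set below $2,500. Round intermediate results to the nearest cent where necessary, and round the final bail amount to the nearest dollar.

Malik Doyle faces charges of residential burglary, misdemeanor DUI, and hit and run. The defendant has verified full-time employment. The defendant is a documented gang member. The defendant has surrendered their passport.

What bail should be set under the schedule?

Base amounts from the schedule: residential burglary $51,000; misdemeanor DUI $2,250; hit and run $37,250.
Stacking rule: highest base plus 35% of each additional charge. Highest is residential burglary at $51,000. Additional: $2,250 × 35% = $787.50; $37,250 × 35% = $13,037.50. Combined base = $51,000 + $13,825 = $64,825.
Verified full-time employment (−$7,500 flat): $64,825 − $7,500 = $57,325.
Defendant has surrendered passport (−$8,500 flat): $57,325 − $8,500 = $48,825.
Defendant is a documented gang member (+60%): $48,825 × 1.6 = $78,120.
$78,120 is within the $450,000 maximum.
$78,120 is at or above the $2,500 minimum.

$78,120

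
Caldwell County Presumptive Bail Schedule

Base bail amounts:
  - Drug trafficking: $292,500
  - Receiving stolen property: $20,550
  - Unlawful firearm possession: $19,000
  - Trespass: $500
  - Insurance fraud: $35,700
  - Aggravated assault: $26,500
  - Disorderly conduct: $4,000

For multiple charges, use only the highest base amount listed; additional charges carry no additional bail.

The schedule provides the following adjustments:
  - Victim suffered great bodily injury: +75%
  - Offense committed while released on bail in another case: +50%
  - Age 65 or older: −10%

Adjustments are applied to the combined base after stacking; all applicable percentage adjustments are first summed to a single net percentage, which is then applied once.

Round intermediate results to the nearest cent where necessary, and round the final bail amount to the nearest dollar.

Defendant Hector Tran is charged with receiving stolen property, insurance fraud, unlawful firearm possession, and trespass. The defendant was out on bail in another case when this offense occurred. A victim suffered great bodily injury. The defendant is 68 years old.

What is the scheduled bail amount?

$76,755

Base amounts from the schedule: receiving stolen property $20,550; insurance fraud $35,700; unlawful firearm possession $19,000; trespass $500.
Stacking rule: use the highest base only. Highest is insurance fraud at $35,700. Combined base = $35,700.
Net percentage adjustment: +75% +50% −10% = +115%. $35,700 × 2.15 = $76,755.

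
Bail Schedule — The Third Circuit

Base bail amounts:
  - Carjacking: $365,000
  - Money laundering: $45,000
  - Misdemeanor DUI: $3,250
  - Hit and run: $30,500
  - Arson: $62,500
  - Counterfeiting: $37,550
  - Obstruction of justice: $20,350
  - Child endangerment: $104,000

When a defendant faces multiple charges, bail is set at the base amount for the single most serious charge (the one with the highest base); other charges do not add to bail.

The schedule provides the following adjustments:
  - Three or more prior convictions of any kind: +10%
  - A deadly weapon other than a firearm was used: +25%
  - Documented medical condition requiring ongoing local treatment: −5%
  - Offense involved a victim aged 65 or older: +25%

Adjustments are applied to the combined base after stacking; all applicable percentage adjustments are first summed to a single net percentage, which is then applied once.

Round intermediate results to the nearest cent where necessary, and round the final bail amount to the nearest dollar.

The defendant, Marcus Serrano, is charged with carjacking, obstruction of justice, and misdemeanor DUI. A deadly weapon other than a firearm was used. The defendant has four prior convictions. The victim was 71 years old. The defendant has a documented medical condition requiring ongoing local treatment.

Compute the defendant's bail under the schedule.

$565,750

Base amounts from the schedule: carjacking $365,000; obstruction of justice $20,350; misdemeanor DUI $3,250.
Stacking rule: use the highest base only. Highest is carjacking at $365,000. Combined base = $365,000.
Net percentage adjustment: +10% +25% −5% +25% = +55%. $365,000 × 1.55 = $565,750.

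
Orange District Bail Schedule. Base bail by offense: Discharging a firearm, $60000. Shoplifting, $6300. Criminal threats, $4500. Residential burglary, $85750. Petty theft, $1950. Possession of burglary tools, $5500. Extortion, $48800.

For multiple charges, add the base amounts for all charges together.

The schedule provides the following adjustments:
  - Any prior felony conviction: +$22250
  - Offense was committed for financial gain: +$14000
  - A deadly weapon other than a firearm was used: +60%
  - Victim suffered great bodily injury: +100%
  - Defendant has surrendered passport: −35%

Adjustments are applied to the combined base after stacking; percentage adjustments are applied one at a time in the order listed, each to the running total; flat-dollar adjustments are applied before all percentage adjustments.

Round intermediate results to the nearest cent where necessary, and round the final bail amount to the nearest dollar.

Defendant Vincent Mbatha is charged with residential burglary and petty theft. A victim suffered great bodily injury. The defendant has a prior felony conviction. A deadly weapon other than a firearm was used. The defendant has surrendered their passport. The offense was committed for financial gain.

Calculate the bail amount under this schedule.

Base amounts from the schedule: residential burglary $85750; petty theft $1950.
Stacking rule: sum of all bases. $85750 + $1950 = $87700.
Any prior felony conviction (+$22250 flat): $87700 + $22250 = $109950.
Offense was committed for financial gain (+$14000 flat): $109950 + $14000 = $123950.
A deadly weapon other than a firearm was used (+60%): $123950 × 1.6 = $198320.
Victim suffered great bodily injury (+100%): $198320 × 2 = $396640.
Defendant has surrendered passport (−35%): $396640 × 0.65 = $257816.

$257816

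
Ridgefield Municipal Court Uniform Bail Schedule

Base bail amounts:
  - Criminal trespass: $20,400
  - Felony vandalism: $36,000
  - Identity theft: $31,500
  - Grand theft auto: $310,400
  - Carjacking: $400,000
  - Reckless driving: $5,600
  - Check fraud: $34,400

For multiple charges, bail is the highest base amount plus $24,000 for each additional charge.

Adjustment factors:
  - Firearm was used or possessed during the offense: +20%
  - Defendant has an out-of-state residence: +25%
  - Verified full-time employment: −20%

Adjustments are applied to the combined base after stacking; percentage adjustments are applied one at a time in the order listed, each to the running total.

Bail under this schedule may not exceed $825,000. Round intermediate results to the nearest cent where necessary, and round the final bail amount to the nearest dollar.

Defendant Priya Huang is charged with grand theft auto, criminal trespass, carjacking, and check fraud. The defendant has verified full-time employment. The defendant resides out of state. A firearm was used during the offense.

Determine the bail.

$566,400

Base amounts from the schedule: grand theft auto $310,400; criminal trespass $20,400; carjacking $400,000; check fraud $34,400.
Stacking rule: highest base plus $24,000 per additional charge. Highest is carjacking at $400,000; 3 additional charges → +$72,000. Combined base = $472,000.
Firearm was used or possessed during the offense (+20%): $472,000 × 1.2 = $566,400.
Defendant has an out-of-state residence (+25%): $566,400 × 1.25 = $708,000.
Verified full-time employment (−20%): $708,000 × 0.8 = $566,400.
$566,400 is within the $825,000 maximum.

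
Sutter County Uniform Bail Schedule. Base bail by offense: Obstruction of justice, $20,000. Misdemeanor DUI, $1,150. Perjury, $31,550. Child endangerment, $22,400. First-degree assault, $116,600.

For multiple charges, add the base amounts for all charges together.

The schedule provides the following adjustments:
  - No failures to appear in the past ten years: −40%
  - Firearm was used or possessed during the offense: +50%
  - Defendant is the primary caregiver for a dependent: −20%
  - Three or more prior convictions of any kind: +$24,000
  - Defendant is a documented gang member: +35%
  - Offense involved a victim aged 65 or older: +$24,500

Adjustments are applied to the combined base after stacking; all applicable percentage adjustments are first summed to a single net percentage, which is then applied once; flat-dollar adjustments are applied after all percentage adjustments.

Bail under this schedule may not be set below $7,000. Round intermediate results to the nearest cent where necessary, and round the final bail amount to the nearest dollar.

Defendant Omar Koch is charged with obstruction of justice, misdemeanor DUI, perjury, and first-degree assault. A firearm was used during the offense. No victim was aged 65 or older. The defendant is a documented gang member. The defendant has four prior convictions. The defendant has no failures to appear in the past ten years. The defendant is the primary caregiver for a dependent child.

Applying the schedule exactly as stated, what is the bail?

$235,625

Base amounts from the schedule: obstruction of justice $20,000; misdemeanor DUI $1,150; perjury $31,550; first-degree assault $116,600.
Stacking rule: sum of all bases. $20,000 + $1,150 + $31,550 + $116,600 = $169,300.
Net percentage adjustment: −40% +50% −20% +35% = +25%. $169,300 × 1.25 = $211,625.
Three or more prior convictions of any kind (+$24,000 flat): $211,625 + $24,000 = $235,625.
$235,625 is at or above the $7,000 minimum.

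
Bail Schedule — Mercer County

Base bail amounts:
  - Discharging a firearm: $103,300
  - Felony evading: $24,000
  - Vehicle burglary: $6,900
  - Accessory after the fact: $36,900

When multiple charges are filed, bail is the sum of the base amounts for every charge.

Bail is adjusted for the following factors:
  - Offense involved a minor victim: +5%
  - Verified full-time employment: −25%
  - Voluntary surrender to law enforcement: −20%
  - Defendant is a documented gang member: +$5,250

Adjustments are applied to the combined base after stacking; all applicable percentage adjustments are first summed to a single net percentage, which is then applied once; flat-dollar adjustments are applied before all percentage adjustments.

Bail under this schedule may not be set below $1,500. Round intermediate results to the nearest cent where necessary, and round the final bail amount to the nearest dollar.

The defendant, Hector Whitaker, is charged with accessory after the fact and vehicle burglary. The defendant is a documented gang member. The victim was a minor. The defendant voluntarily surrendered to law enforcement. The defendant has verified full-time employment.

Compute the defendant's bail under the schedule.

$29,430

Base amounts from the schedule: accessory after the fact $36,900; vehicle burglary $6,900.
Stacking rule: sum of all bases. $36,900 + $6,900 = $43,800.
Defendant is a documented gang member (+$5,250 flat): $43,800 + $5,250 = $49,050.
Net percentage adjustment: +5% −25% −20% = −40%. $49,050 × 0.6 = $29,430.
$29,430 is at or above the $1,500 minimum.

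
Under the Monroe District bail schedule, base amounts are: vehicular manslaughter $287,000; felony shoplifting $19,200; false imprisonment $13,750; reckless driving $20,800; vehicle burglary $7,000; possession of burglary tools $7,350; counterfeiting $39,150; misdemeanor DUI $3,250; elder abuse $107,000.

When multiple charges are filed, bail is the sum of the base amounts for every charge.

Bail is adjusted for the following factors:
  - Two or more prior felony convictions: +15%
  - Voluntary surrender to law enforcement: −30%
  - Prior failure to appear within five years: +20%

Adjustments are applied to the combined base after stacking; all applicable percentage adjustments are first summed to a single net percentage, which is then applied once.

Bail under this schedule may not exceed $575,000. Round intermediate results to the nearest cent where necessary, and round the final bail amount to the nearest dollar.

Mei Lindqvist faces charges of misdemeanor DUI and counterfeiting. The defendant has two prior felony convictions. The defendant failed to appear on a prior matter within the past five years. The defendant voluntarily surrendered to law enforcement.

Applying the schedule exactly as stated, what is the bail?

$44,520

Base amounts from the schedule: misdemeanor DUI $3,250; counterfeiting $39,150.
Stacking rule: sum of all bases. $3,250 + $39,150 = $42,400.
Net percentage adjustment: +15% −30% +20% = +5%. $42,400 × 1.05 = $44,520.
$44,520 is within the $575,000 maximum.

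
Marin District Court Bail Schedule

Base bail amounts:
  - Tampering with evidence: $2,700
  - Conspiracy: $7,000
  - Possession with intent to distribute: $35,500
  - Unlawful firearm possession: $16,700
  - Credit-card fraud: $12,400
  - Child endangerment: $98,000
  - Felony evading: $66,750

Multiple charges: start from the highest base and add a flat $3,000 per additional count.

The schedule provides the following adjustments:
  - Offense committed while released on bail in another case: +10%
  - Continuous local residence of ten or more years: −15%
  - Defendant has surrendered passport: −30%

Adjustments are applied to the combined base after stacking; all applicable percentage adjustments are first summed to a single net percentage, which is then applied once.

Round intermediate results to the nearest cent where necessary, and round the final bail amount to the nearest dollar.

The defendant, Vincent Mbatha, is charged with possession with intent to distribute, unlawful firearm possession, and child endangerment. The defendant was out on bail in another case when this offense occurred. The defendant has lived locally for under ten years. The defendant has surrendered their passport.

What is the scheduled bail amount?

Base amounts from the schedule: possession with intent to distribute $35,500; unlawful firearm possession $16,700; child endangerment $98,000.
Stacking rule: highest base plus $3,000 per additional charge. Highest is child endangerment at $98,000; 2 additional charges → +$6,000. Combined base = $104,000.
Net percentage adjustment: +10% −30% = −20%. $104,000 × 0.8 = $83,200.

$83,200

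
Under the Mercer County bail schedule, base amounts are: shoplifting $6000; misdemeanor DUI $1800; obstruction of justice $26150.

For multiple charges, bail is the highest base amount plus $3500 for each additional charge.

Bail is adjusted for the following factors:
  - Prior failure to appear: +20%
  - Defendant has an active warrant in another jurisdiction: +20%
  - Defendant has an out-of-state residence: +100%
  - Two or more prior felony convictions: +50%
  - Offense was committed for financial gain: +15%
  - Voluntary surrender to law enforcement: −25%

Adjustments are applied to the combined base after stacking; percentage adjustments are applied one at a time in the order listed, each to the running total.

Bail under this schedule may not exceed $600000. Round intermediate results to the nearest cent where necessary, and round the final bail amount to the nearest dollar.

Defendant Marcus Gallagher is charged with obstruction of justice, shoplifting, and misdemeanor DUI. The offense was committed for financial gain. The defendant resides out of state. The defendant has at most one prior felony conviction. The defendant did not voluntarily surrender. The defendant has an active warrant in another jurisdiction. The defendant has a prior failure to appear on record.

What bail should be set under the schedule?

Base amounts from the schedule: obstruction of justice $26150; shoplifting $6000; misdemeanor DUI $1800.
Stacking rule: highest base plus $3500 per additional charge. Highest is obstruction of justice at $26150; 2 additional charges → +$7000. Combined base = $33150.
Prior failure to appear (+20%): $33150 × 1.2 = $39780.
Defendant has an active warrant in another jurisdiction (+20%): $39780 × 1.2 = $47736.
Defendant has an out-of-state residence (+100%): $47736 × 2 = $95472.
Offense was committed for financial gain (+15%): $95472 × 1.15 = $109792.80.
$109792.80 is within the $600000 maximum.
Rounded to the nearest dollar: $109793.

$109793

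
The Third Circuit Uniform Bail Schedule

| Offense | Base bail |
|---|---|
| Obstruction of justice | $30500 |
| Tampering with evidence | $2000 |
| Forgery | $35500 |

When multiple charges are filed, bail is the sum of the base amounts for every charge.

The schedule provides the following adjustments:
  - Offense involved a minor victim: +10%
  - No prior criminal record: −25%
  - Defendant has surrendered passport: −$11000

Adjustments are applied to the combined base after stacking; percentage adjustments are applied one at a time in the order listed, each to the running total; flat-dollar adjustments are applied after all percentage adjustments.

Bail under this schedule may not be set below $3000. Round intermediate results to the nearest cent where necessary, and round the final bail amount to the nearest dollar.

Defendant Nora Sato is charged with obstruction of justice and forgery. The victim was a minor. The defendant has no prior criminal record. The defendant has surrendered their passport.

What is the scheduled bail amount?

$43450

Base amounts from the schedule: obstruction of justice $30500; forgery $35500.
Stacking rule: sum of all bases. $30500 + $35500 = $66000.
Offense involved a minor victim (+10%): $66000 × 1.1 = $72600.
No prior criminal record (−25%): $72600 × 0.75 = $54450.
Defendant has surrendered passport (−$11000 flat): $54450 − $11000 = $43450.
$43450 is at or above the $3000 minimum.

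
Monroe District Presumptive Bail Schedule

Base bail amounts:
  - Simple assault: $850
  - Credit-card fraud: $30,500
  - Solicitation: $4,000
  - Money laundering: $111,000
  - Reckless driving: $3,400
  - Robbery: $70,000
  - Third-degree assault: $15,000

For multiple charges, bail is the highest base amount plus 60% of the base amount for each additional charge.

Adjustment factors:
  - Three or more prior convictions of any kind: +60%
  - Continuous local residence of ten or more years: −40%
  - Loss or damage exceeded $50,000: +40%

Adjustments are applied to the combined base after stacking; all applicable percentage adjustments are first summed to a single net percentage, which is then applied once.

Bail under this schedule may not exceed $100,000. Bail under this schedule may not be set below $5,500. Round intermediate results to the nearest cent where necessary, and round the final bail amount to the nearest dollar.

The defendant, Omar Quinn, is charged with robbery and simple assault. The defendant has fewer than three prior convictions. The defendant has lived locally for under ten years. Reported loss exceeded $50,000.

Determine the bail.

Base amounts from the schedule: robbery $70,000; simple assault $850.
Stacking rule: highest base plus 60% of each additional charge. Highest is robbery at $70,000. Additional: $850 × 60% = $510. Combined base = $70,000 + $510 = $70,510.
Loss or damage exceeded $50,000 (+40%): $70,510 × 1.4 = $98,714.
$98,714 is within the $100,000 maximum.
$98,714 is at or above the $5,500 minimum.

$98,714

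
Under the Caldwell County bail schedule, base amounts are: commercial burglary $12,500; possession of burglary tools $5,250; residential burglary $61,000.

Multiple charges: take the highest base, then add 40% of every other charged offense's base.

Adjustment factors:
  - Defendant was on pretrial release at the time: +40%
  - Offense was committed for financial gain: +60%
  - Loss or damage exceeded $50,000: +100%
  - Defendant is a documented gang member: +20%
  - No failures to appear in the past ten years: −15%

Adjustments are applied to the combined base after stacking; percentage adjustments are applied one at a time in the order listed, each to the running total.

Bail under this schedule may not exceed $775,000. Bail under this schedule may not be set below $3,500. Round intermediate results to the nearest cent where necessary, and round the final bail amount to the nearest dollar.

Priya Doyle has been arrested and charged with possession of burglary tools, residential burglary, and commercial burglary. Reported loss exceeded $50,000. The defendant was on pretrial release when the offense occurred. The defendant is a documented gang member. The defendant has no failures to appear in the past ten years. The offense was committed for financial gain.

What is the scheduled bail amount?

Base amounts from the schedule: possession of burglary tools $5,250; residential burglary $61,000; commercial burglary $12,500.
Stacking rule: highest base plus 40% of each additional charge. Highest is residential burglary at $61,000. Additional: $5,250 × 40% = $2,100; $12,500 × 40% = $5,000. Combined base = $61,000 + $7,100 = $68,100.
Defendant was on pretrial release at the time (+40%): $68,100 × 1.4 = $95,340.
Offense was committed for financial gain (+60%): $95,340 × 1.6 = $152,544.
Loss or damage exceeded $50,000 (+100%): $152,544 × 2 = $305,088.
Defendant is a documented gang member (+20%): $305,088 × 1.2 = $366,105.60.
No failures to appear in the past ten years (−15%): $366,105.60 × 0.85 = $311,189.76.
$311,189.76 is within the $775,000 maximum.
$311,189.76 is at or above the $3,500 minimum.
Rounded to the nearest dollar: $311,190.

$311,190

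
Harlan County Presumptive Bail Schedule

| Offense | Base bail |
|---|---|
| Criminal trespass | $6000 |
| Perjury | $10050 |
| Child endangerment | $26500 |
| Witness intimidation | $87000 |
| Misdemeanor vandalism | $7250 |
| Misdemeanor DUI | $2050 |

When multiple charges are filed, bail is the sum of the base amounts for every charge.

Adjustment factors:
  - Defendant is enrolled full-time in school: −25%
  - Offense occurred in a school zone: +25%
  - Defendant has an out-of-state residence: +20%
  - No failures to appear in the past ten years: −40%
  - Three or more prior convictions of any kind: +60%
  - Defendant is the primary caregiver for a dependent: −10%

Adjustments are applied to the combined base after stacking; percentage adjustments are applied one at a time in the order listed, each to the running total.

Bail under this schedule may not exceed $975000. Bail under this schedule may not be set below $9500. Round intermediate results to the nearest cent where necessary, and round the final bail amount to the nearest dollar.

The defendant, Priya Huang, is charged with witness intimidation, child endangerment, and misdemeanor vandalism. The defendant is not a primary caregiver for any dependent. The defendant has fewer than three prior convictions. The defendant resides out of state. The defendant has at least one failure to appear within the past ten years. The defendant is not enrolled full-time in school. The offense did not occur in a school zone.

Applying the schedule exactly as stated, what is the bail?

Base amounts from the schedule: witness intimidation $87000; child endangerment $26500; misdemeanor vandalism $7250.
Stacking rule: sum of all bases. $87000 + $26500 + $7250 = $120750.
Defendant has an out-of-state residence (+20%): $120750 × 1.2 = $144900.
$144900 is within the $975000 maximum.
$144900 is at or above the $9500 minimum.

$144900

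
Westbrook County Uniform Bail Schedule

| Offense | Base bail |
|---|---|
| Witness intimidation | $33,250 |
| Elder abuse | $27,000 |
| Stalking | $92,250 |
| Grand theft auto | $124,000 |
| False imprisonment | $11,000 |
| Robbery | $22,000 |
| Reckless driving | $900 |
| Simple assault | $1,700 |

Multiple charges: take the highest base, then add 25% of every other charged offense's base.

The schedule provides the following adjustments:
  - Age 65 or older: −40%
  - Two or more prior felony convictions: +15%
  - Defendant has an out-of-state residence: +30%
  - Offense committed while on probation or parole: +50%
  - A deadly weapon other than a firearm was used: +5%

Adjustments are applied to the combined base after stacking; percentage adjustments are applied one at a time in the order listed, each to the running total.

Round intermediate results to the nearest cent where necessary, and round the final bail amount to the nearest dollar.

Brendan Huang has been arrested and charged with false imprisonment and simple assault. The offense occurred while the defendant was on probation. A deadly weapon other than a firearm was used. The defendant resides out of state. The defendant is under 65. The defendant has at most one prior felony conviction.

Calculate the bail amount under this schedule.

Base amounts from the schedule: false imprisonment $11,000; simple assault $1,700.
Stacking rule: highest base plus 25% of each additional charge. Highest is false imprisonment at $11,000. Additional: $1,700 × 25% = $425. Combined base = $11,000 + $425 = $11,425.
Defendant has an out-of-state residence (+30%): $11,425 × 1.3 = $14,852.50.
Offense committed while on probation or parole (+50%): $14,852.50 × 1.5 = $22,278.75.
A deadly weapon other than a firearm was used (+5%): $22,278.75 × 1.05 = $23,392.69.
Rounded to the nearest dollar: $23,393.

$23,393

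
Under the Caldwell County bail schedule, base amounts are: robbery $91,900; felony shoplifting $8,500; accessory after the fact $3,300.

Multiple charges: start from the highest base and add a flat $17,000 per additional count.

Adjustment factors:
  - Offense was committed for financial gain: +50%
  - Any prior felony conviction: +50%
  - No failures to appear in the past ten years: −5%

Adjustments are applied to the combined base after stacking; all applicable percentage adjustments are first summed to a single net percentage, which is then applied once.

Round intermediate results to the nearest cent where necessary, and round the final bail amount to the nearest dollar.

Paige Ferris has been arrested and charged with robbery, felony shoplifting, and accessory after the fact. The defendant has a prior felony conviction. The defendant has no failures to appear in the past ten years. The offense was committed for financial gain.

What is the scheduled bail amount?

Base amounts from the schedule: robbery $91,900; felony shoplifting $8,500; accessory after the fact $3,300.
Stacking rule: highest base plus $17,000 per additional charge. Highest is robbery at $91,900; 2 additional charges → +$34,000. Combined base = $125,900.
Net percentage adjustment: +50% +50% −5% = +95%. $125,900 × 1.95 = $245,505.

$245,505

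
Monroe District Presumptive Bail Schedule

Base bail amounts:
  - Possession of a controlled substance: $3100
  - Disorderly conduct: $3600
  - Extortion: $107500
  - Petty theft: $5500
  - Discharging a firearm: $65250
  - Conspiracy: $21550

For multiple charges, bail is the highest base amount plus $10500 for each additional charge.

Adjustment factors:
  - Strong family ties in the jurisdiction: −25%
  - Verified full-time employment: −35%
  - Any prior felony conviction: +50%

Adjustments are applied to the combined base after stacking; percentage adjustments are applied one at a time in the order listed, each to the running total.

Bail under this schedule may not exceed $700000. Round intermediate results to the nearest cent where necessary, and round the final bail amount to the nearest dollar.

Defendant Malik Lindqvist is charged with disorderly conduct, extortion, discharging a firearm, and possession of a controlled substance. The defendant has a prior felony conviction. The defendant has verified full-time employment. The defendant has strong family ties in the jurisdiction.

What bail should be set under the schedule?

Base amounts from the schedule: disorderly conduct $3600; extortion $107500; discharging a firearm $65250; possession of a controlled substance $3100.
Stacking rule: highest base plus $10500 per additional charge. Highest is extortion at $107500; 3 additional charges → +$31500. Combined base = $139000.
Strong family ties in the jurisdiction (−25%): $139000 × 0.75 = $104250.
Verified full-time employment (−35%): $104250 × 0.65 = $67762.50.
Any prior felony conviction (+50%): $67762.50 × 1.5 = $101643.75.
$101643.75 is within the $700000 maximum.
Rounded to the nearest dollar: $101644.

$101644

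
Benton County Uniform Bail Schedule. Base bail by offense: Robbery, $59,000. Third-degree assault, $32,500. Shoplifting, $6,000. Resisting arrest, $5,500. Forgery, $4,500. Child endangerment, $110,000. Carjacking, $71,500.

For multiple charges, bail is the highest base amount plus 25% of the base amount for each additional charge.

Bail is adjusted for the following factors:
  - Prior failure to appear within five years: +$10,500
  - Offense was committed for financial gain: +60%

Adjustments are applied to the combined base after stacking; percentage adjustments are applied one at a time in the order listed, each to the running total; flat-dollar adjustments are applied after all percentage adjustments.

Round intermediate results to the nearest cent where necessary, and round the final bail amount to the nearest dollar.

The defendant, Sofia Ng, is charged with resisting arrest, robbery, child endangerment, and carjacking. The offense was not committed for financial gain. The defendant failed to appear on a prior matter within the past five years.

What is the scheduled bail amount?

Base amounts from the schedule: resisting arrest $5,500; robbery $59,000; child endangerment $110,000; carjacking $71,500.
Stacking rule: highest base plus 25% of each additional charge. Highest is child endangerment at $110,000. Additional: $5,500 × 25% = $1,375; $59,000 × 25% = $14,750; $71,500 × 25% = $17,875. Combined base = $110,000 + $34,000 = $144,000.
Prior failure to appear within five years (+$10,500 flat): $144,000 + $10,500 = $154,500.

$154,500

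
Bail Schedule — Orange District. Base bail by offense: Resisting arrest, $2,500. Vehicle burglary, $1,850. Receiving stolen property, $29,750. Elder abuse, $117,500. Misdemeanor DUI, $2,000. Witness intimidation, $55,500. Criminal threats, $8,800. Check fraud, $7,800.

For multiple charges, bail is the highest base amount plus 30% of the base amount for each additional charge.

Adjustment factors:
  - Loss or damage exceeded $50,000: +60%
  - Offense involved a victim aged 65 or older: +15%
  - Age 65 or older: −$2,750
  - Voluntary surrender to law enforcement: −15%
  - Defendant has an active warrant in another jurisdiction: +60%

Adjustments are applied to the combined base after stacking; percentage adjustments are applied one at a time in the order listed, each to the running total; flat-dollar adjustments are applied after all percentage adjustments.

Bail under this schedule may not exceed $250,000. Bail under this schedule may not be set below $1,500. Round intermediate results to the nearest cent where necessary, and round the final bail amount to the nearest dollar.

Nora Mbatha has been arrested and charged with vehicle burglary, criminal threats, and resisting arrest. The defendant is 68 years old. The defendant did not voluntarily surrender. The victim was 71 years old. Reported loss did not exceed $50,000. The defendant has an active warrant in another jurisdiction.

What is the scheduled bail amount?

$15,843

Base amounts from the schedule: vehicle burglary $1,850; criminal threats $8,800; resisting arrest $2,500.
Stacking rule: highest base plus 30% of each additional charge. Highest is criminal threats at $8,800. Additional: $1,850 × 30% = $555; $2,500 × 30% = $750. Combined base = $8,800 + $1,305 = $10,105.
Offense involved a victim aged 65 or older (+15%): $10,105 × 1.15 = $11,620.75.
Defendant has an active warrant in another jurisdiction (+60%): $11,620.75 × 1.6 = $18,593.20.
Age 65 or older (−$2,750 flat): $18,593.20 − $2,750 = $15,843.20.
$15,843.20 is within the $250,000 maximum.
$15,843.20 is at or above the $1,500 minimum.
Rounded to the nearest dollar: $15,843.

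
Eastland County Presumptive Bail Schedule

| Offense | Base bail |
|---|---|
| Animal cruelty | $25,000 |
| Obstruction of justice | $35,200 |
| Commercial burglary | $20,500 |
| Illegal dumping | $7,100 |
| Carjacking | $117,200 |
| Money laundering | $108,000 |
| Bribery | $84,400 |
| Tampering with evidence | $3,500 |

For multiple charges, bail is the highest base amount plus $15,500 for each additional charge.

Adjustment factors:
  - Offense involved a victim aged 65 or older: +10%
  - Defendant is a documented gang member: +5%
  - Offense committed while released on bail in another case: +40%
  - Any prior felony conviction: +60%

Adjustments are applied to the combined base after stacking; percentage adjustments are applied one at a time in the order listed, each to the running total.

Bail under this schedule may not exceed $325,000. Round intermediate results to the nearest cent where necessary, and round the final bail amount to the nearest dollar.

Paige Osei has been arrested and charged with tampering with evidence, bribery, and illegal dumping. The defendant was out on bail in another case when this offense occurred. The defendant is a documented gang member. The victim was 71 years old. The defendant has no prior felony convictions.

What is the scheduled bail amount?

Base amounts from the schedule: tampering with evidence $3,500; bribery $84,400; illegal dumping $7,100.
Stacking rule: highest base plus $15,500 per additional charge. Highest is bribery at $84,400; 2 additional charges → +$31,000. Combined base = $115,400.
Offense involved a victim aged 65 or older (+10%): $115,400 × 1.1 = $126,940.
Defendant is a documented gang member (+5%): $126,940 × 1.05 = $133,287.
Offense committed while released on bail in another case (+40%): $133,287 × 1.4 = $186,601.80.
$186,601.80 is within the $325,000 maximum.
Rounded to the nearest dollar: $186,602.

$186,602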